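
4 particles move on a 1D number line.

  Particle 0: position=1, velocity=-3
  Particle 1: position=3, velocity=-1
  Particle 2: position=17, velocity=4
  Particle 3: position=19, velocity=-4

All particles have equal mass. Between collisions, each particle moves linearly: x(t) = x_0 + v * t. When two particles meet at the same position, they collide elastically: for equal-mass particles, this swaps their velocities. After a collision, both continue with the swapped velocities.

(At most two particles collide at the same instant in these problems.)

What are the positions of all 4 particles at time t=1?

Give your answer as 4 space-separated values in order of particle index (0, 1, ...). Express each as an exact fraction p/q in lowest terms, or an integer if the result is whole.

Answer: -2 2 15 21

Derivation:
Collision at t=1/4: particles 2 and 3 swap velocities; positions: p0=1/4 p1=11/4 p2=18 p3=18; velocities now: v0=-3 v1=-1 v2=-4 v3=4
Advance to t=1 (no further collisions before then); velocities: v0=-3 v1=-1 v2=-4 v3=4; positions = -2 2 15 21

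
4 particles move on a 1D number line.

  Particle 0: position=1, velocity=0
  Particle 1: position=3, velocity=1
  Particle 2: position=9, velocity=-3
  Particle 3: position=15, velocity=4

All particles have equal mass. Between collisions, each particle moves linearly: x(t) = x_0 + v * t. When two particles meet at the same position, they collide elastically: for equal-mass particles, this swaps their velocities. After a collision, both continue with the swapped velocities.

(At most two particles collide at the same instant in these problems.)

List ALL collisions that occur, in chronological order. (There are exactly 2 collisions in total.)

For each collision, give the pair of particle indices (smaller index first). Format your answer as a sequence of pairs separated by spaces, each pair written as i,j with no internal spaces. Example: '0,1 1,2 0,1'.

Answer: 1,2 0,1

Derivation:
Collision at t=3/2: particles 1 and 2 swap velocities; positions: p0=1 p1=9/2 p2=9/2 p3=21; velocities now: v0=0 v1=-3 v2=1 v3=4
Collision at t=8/3: particles 0 and 1 swap velocities; positions: p0=1 p1=1 p2=17/3 p3=77/3; velocities now: v0=-3 v1=0 v2=1 v3=4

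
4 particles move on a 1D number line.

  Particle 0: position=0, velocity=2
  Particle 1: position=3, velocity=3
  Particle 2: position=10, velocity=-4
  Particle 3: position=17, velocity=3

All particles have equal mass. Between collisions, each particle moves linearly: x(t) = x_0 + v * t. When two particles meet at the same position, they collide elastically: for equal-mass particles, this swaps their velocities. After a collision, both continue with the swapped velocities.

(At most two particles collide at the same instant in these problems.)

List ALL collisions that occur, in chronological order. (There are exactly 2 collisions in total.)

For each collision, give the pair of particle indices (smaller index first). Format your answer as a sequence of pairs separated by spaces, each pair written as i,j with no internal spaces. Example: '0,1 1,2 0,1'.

Answer: 1,2 0,1

Derivation:
Collision at t=1: particles 1 and 2 swap velocities; positions: p0=2 p1=6 p2=6 p3=20; velocities now: v0=2 v1=-4 v2=3 v3=3
Collision at t=5/3: particles 0 and 1 swap velocities; positions: p0=10/3 p1=10/3 p2=8 p3=22; velocities now: v0=-4 v1=2 v2=3 v3=3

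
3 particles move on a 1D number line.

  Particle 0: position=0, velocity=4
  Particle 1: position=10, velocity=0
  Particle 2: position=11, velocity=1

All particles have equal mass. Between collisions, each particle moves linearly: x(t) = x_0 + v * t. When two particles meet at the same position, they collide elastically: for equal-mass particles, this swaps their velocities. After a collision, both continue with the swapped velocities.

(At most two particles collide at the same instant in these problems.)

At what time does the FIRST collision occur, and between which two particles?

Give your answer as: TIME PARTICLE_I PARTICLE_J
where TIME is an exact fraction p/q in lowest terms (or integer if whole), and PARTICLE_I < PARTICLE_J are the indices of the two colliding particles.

Pair (0,1): pos 0,10 vel 4,0 -> gap=10, closing at 4/unit, collide at t=5/2
Pair (1,2): pos 10,11 vel 0,1 -> not approaching (rel speed -1 <= 0)
Earliest collision: t=5/2 between 0 and 1

Answer: 5/2 0 1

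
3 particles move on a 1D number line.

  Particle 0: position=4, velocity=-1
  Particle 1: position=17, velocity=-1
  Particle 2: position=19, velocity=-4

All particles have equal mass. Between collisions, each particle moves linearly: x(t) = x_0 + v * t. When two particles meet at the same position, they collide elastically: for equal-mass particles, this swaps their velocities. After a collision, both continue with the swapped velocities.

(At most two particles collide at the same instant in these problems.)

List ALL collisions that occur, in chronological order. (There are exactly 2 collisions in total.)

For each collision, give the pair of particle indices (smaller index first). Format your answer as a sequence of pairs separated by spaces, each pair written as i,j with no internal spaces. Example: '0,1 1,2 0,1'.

Answer: 1,2 0,1

Derivation:
Collision at t=2/3: particles 1 and 2 swap velocities; positions: p0=10/3 p1=49/3 p2=49/3; velocities now: v0=-1 v1=-4 v2=-1
Collision at t=5: particles 0 and 1 swap velocities; positions: p0=-1 p1=-1 p2=12; velocities now: v0=-4 v1=-1 v2=-1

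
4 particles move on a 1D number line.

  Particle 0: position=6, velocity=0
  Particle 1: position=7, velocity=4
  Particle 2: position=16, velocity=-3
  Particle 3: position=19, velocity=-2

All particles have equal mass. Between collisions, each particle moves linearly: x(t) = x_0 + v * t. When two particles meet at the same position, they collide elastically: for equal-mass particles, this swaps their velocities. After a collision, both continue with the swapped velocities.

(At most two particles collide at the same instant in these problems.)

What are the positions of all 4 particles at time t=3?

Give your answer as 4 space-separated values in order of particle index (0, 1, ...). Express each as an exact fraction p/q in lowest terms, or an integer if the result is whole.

Answer: 6 7 13 19

Derivation:
Collision at t=9/7: particles 1 and 2 swap velocities; positions: p0=6 p1=85/7 p2=85/7 p3=115/7; velocities now: v0=0 v1=-3 v2=4 v3=-2
Collision at t=2: particles 2 and 3 swap velocities; positions: p0=6 p1=10 p2=15 p3=15; velocities now: v0=0 v1=-3 v2=-2 v3=4
Advance to t=3 (no further collisions before then); velocities: v0=0 v1=-3 v2=-2 v3=4; positions = 6 7 13 19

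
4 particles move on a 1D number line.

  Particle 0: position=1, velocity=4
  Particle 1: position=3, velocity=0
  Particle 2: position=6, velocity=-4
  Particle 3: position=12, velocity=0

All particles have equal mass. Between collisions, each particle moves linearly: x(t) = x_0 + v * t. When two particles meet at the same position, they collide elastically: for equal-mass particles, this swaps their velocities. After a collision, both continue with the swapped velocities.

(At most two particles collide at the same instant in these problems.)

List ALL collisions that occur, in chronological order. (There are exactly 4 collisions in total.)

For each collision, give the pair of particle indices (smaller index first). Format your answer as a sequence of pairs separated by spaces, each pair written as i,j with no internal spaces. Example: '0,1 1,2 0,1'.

Collision at t=1/2: particles 0 and 1 swap velocities; positions: p0=3 p1=3 p2=4 p3=12; velocities now: v0=0 v1=4 v2=-4 v3=0
Collision at t=5/8: particles 1 and 2 swap velocities; positions: p0=3 p1=7/2 p2=7/2 p3=12; velocities now: v0=0 v1=-4 v2=4 v3=0
Collision at t=3/4: particles 0 and 1 swap velocities; positions: p0=3 p1=3 p2=4 p3=12; velocities now: v0=-4 v1=0 v2=4 v3=0
Collision at t=11/4: particles 2 and 3 swap velocities; positions: p0=-5 p1=3 p2=12 p3=12; velocities now: v0=-4 v1=0 v2=0 v3=4

Answer: 0,1 1,2 0,1 2,3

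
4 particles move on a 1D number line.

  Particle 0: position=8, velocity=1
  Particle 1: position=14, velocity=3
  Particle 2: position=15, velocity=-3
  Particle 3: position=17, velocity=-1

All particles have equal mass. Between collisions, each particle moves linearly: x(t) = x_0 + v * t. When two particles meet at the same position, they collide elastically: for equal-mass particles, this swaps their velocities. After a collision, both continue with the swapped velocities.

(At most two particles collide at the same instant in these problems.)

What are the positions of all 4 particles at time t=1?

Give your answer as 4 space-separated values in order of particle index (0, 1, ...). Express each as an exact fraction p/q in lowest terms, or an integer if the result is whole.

Answer: 9 12 16 17

Derivation:
Collision at t=1/6: particles 1 and 2 swap velocities; positions: p0=49/6 p1=29/2 p2=29/2 p3=101/6; velocities now: v0=1 v1=-3 v2=3 v3=-1
Collision at t=3/4: particles 2 and 3 swap velocities; positions: p0=35/4 p1=51/4 p2=65/4 p3=65/4; velocities now: v0=1 v1=-3 v2=-1 v3=3
Advance to t=1 (no further collisions before then); velocities: v0=1 v1=-3 v2=-1 v3=3; positions = 9 12 16 17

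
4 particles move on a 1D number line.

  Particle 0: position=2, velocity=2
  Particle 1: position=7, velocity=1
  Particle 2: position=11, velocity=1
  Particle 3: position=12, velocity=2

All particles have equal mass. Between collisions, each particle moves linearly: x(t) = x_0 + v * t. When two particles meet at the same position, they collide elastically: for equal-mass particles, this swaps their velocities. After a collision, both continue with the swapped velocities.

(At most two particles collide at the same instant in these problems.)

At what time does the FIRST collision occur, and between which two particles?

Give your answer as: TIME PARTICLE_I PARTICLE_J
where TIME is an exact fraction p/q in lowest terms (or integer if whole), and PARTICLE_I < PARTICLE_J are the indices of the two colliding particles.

Answer: 5 0 1

Derivation:
Pair (0,1): pos 2,7 vel 2,1 -> gap=5, closing at 1/unit, collide at t=5
Pair (1,2): pos 7,11 vel 1,1 -> not approaching (rel speed 0 <= 0)
Pair (2,3): pos 11,12 vel 1,2 -> not approaching (rel speed -1 <= 0)
Earliest collision: t=5 between 0 and 1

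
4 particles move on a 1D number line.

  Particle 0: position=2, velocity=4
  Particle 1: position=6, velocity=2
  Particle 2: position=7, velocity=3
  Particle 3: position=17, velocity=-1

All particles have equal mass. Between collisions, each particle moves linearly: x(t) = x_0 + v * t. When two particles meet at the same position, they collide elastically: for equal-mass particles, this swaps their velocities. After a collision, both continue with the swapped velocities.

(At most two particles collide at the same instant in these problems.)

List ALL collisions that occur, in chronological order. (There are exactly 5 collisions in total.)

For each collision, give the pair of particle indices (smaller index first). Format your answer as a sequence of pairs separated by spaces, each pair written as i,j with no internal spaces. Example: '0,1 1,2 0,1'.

Answer: 0,1 2,3 1,2 0,1 2,3

Derivation:
Collision at t=2: particles 0 and 1 swap velocities; positions: p0=10 p1=10 p2=13 p3=15; velocities now: v0=2 v1=4 v2=3 v3=-1
Collision at t=5/2: particles 2 and 3 swap velocities; positions: p0=11 p1=12 p2=29/2 p3=29/2; velocities now: v0=2 v1=4 v2=-1 v3=3
Collision at t=3: particles 1 and 2 swap velocities; positions: p0=12 p1=14 p2=14 p3=16; velocities now: v0=2 v1=-1 v2=4 v3=3
Collision at t=11/3: particles 0 and 1 swap velocities; positions: p0=40/3 p1=40/3 p2=50/3 p3=18; velocities now: v0=-1 v1=2 v2=4 v3=3
Collision at t=5: particles 2 and 3 swap velocities; positions: p0=12 p1=16 p2=22 p3=22; velocities now: v0=-1 v1=2 v2=3 v3=4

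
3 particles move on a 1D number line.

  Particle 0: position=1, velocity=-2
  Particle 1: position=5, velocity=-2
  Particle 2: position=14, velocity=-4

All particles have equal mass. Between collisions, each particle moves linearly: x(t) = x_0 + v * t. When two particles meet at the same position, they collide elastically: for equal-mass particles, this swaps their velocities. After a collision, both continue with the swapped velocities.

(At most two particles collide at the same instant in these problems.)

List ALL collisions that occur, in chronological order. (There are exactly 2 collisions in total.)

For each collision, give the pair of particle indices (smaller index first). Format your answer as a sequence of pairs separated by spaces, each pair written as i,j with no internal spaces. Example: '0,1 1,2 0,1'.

Collision at t=9/2: particles 1 and 2 swap velocities; positions: p0=-8 p1=-4 p2=-4; velocities now: v0=-2 v1=-4 v2=-2
Collision at t=13/2: particles 0 and 1 swap velocities; positions: p0=-12 p1=-12 p2=-8; velocities now: v0=-4 v1=-2 v2=-2

Answer: 1,2 0,1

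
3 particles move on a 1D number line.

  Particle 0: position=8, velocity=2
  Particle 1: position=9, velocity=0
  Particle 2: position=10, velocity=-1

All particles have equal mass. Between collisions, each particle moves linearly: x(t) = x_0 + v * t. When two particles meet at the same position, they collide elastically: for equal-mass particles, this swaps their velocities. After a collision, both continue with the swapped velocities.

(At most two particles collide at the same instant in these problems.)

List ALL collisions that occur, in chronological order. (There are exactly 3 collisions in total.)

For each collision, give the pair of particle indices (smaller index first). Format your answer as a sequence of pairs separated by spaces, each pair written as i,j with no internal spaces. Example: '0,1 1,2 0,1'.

Collision at t=1/2: particles 0 and 1 swap velocities; positions: p0=9 p1=9 p2=19/2; velocities now: v0=0 v1=2 v2=-1
Collision at t=2/3: particles 1 and 2 swap velocities; positions: p0=9 p1=28/3 p2=28/3; velocities now: v0=0 v1=-1 v2=2
Collision at t=1: particles 0 and 1 swap velocities; positions: p0=9 p1=9 p2=10; velocities now: v0=-1 v1=0 v2=2

Answer: 0,1 1,2 0,1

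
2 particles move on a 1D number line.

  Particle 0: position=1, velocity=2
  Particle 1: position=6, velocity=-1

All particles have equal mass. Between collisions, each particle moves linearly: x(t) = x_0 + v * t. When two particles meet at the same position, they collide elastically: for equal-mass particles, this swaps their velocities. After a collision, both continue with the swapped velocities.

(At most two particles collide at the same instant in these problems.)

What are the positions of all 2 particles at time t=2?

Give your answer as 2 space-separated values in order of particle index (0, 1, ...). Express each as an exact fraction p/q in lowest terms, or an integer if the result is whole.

Answer: 4 5

Derivation:
Collision at t=5/3: particles 0 and 1 swap velocities; positions: p0=13/3 p1=13/3; velocities now: v0=-1 v1=2
Advance to t=2 (no further collisions before then); velocities: v0=-1 v1=2; positions = 4 5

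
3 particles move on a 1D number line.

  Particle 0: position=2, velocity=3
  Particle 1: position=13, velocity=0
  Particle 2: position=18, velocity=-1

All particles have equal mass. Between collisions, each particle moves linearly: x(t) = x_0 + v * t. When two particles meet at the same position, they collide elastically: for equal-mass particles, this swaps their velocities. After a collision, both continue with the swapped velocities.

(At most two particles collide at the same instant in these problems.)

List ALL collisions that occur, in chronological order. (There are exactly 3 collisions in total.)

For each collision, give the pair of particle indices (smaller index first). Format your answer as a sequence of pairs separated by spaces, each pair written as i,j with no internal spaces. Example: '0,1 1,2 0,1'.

Answer: 0,1 1,2 0,1

Derivation:
Collision at t=11/3: particles 0 and 1 swap velocities; positions: p0=13 p1=13 p2=43/3; velocities now: v0=0 v1=3 v2=-1
Collision at t=4: particles 1 and 2 swap velocities; positions: p0=13 p1=14 p2=14; velocities now: v0=0 v1=-1 v2=3
Collision at t=5: particles 0 and 1 swap velocities; positions: p0=13 p1=13 p2=17; velocities now: v0=-1 v1=0 v2=3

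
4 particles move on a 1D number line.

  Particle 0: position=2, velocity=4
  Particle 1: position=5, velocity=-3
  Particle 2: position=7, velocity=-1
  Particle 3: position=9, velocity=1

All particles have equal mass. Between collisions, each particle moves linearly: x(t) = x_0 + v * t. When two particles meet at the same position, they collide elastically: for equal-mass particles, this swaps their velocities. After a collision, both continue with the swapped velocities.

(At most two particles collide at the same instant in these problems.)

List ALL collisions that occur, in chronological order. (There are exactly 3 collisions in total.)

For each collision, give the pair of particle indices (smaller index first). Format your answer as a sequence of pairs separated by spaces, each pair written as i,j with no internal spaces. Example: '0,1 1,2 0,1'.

Answer: 0,1 1,2 2,3

Derivation:
Collision at t=3/7: particles 0 and 1 swap velocities; positions: p0=26/7 p1=26/7 p2=46/7 p3=66/7; velocities now: v0=-3 v1=4 v2=-1 v3=1
Collision at t=1: particles 1 and 2 swap velocities; positions: p0=2 p1=6 p2=6 p3=10; velocities now: v0=-3 v1=-1 v2=4 v3=1
Collision at t=7/3: particles 2 and 3 swap velocities; positions: p0=-2 p1=14/3 p2=34/3 p3=34/3; velocities now: v0=-3 v1=-1 v2=1 v3=4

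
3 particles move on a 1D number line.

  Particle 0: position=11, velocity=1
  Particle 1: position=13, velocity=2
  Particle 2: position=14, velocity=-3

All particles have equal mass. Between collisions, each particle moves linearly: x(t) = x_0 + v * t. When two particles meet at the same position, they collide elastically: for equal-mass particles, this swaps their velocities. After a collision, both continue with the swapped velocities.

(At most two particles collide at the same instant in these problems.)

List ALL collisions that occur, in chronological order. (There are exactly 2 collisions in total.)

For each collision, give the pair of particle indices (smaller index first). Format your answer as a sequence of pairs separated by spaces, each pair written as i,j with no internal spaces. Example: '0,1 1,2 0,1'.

Collision at t=1/5: particles 1 and 2 swap velocities; positions: p0=56/5 p1=67/5 p2=67/5; velocities now: v0=1 v1=-3 v2=2
Collision at t=3/4: particles 0 and 1 swap velocities; positions: p0=47/4 p1=47/4 p2=29/2; velocities now: v0=-3 v1=1 v2=2

Answer: 1,2 0,1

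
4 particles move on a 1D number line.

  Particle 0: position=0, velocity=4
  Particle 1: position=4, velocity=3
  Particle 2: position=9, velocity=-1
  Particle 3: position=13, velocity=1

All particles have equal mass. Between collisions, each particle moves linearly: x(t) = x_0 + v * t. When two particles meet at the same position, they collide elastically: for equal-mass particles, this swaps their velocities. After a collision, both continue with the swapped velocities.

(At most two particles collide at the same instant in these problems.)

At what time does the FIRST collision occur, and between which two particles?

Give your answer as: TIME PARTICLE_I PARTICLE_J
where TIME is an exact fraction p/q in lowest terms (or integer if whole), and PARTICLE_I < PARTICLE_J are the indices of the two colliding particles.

Answer: 5/4 1 2

Derivation:
Pair (0,1): pos 0,4 vel 4,3 -> gap=4, closing at 1/unit, collide at t=4
Pair (1,2): pos 4,9 vel 3,-1 -> gap=5, closing at 4/unit, collide at t=5/4
Pair (2,3): pos 9,13 vel -1,1 -> not approaching (rel speed -2 <= 0)
Earliest collision: t=5/4 between 1 and 2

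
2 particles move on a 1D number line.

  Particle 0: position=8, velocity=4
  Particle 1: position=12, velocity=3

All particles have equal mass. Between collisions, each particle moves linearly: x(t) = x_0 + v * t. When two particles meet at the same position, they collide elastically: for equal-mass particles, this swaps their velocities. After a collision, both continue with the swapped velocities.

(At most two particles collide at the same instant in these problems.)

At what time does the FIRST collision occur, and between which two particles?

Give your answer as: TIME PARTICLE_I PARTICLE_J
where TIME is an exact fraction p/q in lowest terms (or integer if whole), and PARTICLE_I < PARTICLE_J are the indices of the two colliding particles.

Answer: 4 0 1

Derivation:
Pair (0,1): pos 8,12 vel 4,3 -> gap=4, closing at 1/unit, collide at t=4
Earliest collision: t=4 between 0 and 1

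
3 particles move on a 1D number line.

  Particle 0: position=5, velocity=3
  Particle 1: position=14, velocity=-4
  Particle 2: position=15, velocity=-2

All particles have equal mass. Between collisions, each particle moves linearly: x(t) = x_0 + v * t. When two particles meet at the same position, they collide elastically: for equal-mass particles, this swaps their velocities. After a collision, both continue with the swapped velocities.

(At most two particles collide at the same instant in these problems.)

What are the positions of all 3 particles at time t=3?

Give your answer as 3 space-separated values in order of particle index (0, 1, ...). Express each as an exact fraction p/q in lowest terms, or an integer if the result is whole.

Collision at t=9/7: particles 0 and 1 swap velocities; positions: p0=62/7 p1=62/7 p2=87/7; velocities now: v0=-4 v1=3 v2=-2
Collision at t=2: particles 1 and 2 swap velocities; positions: p0=6 p1=11 p2=11; velocities now: v0=-4 v1=-2 v2=3
Advance to t=3 (no further collisions before then); velocities: v0=-4 v1=-2 v2=3; positions = 2 9 14

Answer: 2 9 14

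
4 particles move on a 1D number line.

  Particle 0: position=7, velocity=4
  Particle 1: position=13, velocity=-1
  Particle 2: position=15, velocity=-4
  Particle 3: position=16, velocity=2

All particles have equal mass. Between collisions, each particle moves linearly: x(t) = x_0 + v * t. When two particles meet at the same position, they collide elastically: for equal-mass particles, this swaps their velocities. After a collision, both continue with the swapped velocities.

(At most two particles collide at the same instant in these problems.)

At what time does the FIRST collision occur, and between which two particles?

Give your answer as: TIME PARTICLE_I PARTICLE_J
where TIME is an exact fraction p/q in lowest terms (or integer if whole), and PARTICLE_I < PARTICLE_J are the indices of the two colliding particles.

Answer: 2/3 1 2

Derivation:
Pair (0,1): pos 7,13 vel 4,-1 -> gap=6, closing at 5/unit, collide at t=6/5
Pair (1,2): pos 13,15 vel -1,-4 -> gap=2, closing at 3/unit, collide at t=2/3
Pair (2,3): pos 15,16 vel -4,2 -> not approaching (rel speed -6 <= 0)
Earliest collision: t=2/3 between 1 and 2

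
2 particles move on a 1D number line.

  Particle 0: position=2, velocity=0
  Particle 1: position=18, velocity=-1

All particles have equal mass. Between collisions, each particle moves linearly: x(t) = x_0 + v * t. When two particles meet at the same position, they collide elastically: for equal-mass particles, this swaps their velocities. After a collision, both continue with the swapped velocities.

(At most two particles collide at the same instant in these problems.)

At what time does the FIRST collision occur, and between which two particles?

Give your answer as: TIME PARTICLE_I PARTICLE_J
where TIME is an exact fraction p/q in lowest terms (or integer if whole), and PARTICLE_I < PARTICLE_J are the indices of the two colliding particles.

Answer: 16 0 1

Derivation:
Pair (0,1): pos 2,18 vel 0,-1 -> gap=16, closing at 1/unit, collide at t=16
Earliest collision: t=16 between 0 and 1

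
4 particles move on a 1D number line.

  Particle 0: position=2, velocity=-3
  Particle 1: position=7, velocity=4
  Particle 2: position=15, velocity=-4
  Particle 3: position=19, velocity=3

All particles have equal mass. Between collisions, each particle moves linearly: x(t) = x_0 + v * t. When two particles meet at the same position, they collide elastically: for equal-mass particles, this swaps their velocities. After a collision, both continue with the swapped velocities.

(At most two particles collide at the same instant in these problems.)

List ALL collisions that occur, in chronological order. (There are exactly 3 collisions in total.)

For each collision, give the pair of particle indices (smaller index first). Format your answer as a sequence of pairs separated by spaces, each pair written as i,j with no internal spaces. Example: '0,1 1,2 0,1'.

Answer: 1,2 2,3 0,1

Derivation:
Collision at t=1: particles 1 and 2 swap velocities; positions: p0=-1 p1=11 p2=11 p3=22; velocities now: v0=-3 v1=-4 v2=4 v3=3
Collision at t=12: particles 2 and 3 swap velocities; positions: p0=-34 p1=-33 p2=55 p3=55; velocities now: v0=-3 v1=-4 v2=3 v3=4
Collision at t=13: particles 0 and 1 swap velocities; positions: p0=-37 p1=-37 p2=58 p3=59; velocities now: v0=-4 v1=-3 v2=3 v3=4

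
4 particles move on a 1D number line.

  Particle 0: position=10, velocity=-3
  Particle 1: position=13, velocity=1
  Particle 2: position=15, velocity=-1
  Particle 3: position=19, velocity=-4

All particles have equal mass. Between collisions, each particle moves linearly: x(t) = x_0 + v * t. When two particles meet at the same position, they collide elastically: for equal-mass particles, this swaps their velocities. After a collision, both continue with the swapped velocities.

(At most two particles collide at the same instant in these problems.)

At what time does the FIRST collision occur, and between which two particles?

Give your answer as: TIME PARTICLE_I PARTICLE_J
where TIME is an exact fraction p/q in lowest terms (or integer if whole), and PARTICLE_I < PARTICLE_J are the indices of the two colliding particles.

Answer: 1 1 2

Derivation:
Pair (0,1): pos 10,13 vel -3,1 -> not approaching (rel speed -4 <= 0)
Pair (1,2): pos 13,15 vel 1,-1 -> gap=2, closing at 2/unit, collide at t=1
Pair (2,3): pos 15,19 vel -1,-4 -> gap=4, closing at 3/unit, collide at t=4/3
Earliest collision: t=1 between 1 and 2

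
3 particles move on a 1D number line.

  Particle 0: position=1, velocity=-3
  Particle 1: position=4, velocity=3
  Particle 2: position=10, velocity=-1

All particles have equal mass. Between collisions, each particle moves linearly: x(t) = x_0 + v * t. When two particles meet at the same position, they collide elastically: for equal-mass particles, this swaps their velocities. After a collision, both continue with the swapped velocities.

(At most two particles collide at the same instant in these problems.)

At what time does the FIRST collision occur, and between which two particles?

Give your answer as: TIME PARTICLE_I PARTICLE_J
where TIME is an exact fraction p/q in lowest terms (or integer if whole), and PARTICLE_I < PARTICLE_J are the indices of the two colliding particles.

Answer: 3/2 1 2

Derivation:
Pair (0,1): pos 1,4 vel -3,3 -> not approaching (rel speed -6 <= 0)
Pair (1,2): pos 4,10 vel 3,-1 -> gap=6, closing at 4/unit, collide at t=3/2
Earliest collision: t=3/2 between 1 and 2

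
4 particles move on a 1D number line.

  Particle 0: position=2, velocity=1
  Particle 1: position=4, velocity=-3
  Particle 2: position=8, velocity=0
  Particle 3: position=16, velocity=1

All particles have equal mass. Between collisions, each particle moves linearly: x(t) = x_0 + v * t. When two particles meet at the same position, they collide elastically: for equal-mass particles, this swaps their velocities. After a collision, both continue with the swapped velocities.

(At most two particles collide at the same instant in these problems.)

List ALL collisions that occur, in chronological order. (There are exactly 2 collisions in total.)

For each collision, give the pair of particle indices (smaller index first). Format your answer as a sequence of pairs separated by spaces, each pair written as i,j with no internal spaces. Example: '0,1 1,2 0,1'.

Answer: 0,1 1,2

Derivation:
Collision at t=1/2: particles 0 and 1 swap velocities; positions: p0=5/2 p1=5/2 p2=8 p3=33/2; velocities now: v0=-3 v1=1 v2=0 v3=1
Collision at t=6: particles 1 and 2 swap velocities; positions: p0=-14 p1=8 p2=8 p3=22; velocities now: v0=-3 v1=0 v2=1 v3=1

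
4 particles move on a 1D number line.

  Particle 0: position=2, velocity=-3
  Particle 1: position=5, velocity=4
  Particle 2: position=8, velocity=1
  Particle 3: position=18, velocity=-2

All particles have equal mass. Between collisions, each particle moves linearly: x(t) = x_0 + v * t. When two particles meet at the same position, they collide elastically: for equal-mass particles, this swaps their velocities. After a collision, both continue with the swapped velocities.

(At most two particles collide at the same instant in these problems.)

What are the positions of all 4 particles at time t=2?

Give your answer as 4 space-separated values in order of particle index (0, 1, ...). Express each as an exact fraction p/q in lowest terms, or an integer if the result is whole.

Collision at t=1: particles 1 and 2 swap velocities; positions: p0=-1 p1=9 p2=9 p3=16; velocities now: v0=-3 v1=1 v2=4 v3=-2
Advance to t=2 (no further collisions before then); velocities: v0=-3 v1=1 v2=4 v3=-2; positions = -4 10 13 14

Answer: -4 10 13 14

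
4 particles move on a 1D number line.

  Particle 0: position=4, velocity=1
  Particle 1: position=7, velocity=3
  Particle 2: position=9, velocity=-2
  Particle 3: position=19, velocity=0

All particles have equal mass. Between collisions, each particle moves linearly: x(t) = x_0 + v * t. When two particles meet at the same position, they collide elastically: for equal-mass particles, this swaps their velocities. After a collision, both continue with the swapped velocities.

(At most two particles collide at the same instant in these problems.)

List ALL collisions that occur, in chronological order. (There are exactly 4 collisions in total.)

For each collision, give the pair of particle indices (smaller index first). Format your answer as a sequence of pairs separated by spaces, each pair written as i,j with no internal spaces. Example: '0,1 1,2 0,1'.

Answer: 1,2 0,1 2,3 1,2

Derivation:
Collision at t=2/5: particles 1 and 2 swap velocities; positions: p0=22/5 p1=41/5 p2=41/5 p3=19; velocities now: v0=1 v1=-2 v2=3 v3=0
Collision at t=5/3: particles 0 and 1 swap velocities; positions: p0=17/3 p1=17/3 p2=12 p3=19; velocities now: v0=-2 v1=1 v2=3 v3=0
Collision at t=4: particles 2 and 3 swap velocities; positions: p0=1 p1=8 p2=19 p3=19; velocities now: v0=-2 v1=1 v2=0 v3=3
Collision at t=15: particles 1 and 2 swap velocities; positions: p0=-21 p1=19 p2=19 p3=52; velocities now: v0=-2 v1=0 v2=1 v3=3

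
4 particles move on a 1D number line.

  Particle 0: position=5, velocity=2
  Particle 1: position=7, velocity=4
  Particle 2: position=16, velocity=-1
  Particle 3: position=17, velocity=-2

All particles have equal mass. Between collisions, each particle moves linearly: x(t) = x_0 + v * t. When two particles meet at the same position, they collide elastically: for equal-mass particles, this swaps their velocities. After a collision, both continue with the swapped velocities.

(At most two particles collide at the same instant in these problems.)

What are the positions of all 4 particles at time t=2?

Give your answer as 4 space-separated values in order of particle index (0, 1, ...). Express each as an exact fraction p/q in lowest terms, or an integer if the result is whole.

Answer: 9 13 14 15

Derivation:
Collision at t=1: particles 2 and 3 swap velocities; positions: p0=7 p1=11 p2=15 p3=15; velocities now: v0=2 v1=4 v2=-2 v3=-1
Collision at t=5/3: particles 1 and 2 swap velocities; positions: p0=25/3 p1=41/3 p2=41/3 p3=43/3; velocities now: v0=2 v1=-2 v2=4 v3=-1
Collision at t=9/5: particles 2 and 3 swap velocities; positions: p0=43/5 p1=67/5 p2=71/5 p3=71/5; velocities now: v0=2 v1=-2 v2=-1 v3=4
Advance to t=2 (no further collisions before then); velocities: v0=2 v1=-2 v2=-1 v3=4; positions = 9 13 14 15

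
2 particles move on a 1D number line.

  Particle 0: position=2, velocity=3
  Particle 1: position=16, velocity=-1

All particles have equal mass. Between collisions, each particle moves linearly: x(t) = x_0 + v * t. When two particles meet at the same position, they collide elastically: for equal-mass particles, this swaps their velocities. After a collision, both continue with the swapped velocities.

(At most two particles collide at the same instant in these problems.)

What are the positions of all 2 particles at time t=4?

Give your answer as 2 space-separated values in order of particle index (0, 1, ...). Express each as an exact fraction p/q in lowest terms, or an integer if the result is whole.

Collision at t=7/2: particles 0 and 1 swap velocities; positions: p0=25/2 p1=25/2; velocities now: v0=-1 v1=3
Advance to t=4 (no further collisions before then); velocities: v0=-1 v1=3; positions = 12 14

Answer: 12 14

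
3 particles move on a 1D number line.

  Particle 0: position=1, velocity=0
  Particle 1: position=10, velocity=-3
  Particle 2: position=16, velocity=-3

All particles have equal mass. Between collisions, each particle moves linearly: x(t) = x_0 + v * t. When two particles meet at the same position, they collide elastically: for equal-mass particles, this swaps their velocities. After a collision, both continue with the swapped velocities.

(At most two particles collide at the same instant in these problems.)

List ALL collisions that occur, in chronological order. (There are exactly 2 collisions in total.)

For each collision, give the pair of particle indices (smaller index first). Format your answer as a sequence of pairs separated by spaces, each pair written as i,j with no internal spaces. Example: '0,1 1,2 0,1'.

Answer: 0,1 1,2

Derivation:
Collision at t=3: particles 0 and 1 swap velocities; positions: p0=1 p1=1 p2=7; velocities now: v0=-3 v1=0 v2=-3
Collision at t=5: particles 1 and 2 swap velocities; positions: p0=-5 p1=1 p2=1; velocities now: v0=-3 v1=-3 v2=0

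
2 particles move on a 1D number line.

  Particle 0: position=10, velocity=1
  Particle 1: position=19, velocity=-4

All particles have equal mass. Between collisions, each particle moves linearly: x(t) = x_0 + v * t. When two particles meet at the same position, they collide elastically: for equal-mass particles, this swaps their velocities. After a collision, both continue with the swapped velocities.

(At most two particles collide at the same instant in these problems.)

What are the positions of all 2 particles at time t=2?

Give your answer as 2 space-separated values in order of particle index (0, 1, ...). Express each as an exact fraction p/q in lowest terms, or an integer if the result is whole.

Answer: 11 12

Derivation:
Collision at t=9/5: particles 0 and 1 swap velocities; positions: p0=59/5 p1=59/5; velocities now: v0=-4 v1=1
Advance to t=2 (no further collisions before then); velocities: v0=-4 v1=1; positions = 11 12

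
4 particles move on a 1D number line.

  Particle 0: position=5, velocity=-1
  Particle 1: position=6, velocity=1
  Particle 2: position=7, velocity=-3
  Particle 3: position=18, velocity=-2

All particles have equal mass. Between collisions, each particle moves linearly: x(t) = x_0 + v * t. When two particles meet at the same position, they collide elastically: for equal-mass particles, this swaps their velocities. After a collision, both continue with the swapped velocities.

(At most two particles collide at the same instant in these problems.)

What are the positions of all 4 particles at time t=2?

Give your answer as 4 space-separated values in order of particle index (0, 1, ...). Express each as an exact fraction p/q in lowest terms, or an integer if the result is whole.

Answer: 1 3 8 14

Derivation:
Collision at t=1/4: particles 1 and 2 swap velocities; positions: p0=19/4 p1=25/4 p2=25/4 p3=35/2; velocities now: v0=-1 v1=-3 v2=1 v3=-2
Collision at t=1: particles 0 and 1 swap velocities; positions: p0=4 p1=4 p2=7 p3=16; velocities now: v0=-3 v1=-1 v2=1 v3=-2
Advance to t=2 (no further collisions before then); velocities: v0=-3 v1=-1 v2=1 v3=-2; positions = 1 3 8 14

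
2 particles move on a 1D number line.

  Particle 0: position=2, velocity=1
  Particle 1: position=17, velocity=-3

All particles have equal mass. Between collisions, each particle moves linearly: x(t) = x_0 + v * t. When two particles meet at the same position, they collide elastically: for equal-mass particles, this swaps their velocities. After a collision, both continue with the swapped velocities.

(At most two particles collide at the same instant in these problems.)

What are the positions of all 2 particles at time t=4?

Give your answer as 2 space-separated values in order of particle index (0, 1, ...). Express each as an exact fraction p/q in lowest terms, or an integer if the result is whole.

Collision at t=15/4: particles 0 and 1 swap velocities; positions: p0=23/4 p1=23/4; velocities now: v0=-3 v1=1
Advance to t=4 (no further collisions before then); velocities: v0=-3 v1=1; positions = 5 6

Answer: 5 6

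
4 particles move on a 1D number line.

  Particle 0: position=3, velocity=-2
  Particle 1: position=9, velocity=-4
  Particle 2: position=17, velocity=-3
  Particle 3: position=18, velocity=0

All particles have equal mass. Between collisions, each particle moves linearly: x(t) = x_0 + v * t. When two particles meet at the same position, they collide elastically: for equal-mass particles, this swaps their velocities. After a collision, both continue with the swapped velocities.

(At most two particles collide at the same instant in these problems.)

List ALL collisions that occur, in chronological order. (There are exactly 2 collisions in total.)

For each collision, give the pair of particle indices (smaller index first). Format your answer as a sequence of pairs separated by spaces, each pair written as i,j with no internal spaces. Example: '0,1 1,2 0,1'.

Answer: 0,1 1,2

Derivation:
Collision at t=3: particles 0 and 1 swap velocities; positions: p0=-3 p1=-3 p2=8 p3=18; velocities now: v0=-4 v1=-2 v2=-3 v3=0
Collision at t=14: particles 1 and 2 swap velocities; positions: p0=-47 p1=-25 p2=-25 p3=18; velocities now: v0=-4 v1=-3 v2=-2 v3=0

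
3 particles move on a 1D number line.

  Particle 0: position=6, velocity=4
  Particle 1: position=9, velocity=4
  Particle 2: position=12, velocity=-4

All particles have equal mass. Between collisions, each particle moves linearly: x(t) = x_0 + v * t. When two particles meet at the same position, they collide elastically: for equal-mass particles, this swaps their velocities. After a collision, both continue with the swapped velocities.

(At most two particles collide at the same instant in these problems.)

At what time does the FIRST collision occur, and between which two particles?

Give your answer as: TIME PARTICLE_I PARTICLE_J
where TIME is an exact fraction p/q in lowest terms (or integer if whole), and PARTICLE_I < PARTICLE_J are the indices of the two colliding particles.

Answer: 3/8 1 2

Derivation:
Pair (0,1): pos 6,9 vel 4,4 -> not approaching (rel speed 0 <= 0)
Pair (1,2): pos 9,12 vel 4,-4 -> gap=3, closing at 8/unit, collide at t=3/8
Earliest collision: t=3/8 between 1 and 2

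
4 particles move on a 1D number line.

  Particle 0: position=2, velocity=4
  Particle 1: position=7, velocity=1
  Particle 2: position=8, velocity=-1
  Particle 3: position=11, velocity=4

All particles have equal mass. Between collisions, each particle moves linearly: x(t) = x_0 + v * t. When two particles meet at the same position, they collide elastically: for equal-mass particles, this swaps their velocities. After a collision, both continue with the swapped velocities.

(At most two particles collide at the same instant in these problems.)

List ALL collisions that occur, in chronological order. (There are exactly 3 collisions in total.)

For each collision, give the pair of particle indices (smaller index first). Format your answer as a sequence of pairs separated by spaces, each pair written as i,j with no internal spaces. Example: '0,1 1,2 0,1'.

Answer: 1,2 0,1 1,2

Derivation:
Collision at t=1/2: particles 1 and 2 swap velocities; positions: p0=4 p1=15/2 p2=15/2 p3=13; velocities now: v0=4 v1=-1 v2=1 v3=4
Collision at t=6/5: particles 0 and 1 swap velocities; positions: p0=34/5 p1=34/5 p2=41/5 p3=79/5; velocities now: v0=-1 v1=4 v2=1 v3=4
Collision at t=5/3: particles 1 and 2 swap velocities; positions: p0=19/3 p1=26/3 p2=26/3 p3=53/3; velocities now: v0=-1 v1=1 v2=4 v3=4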